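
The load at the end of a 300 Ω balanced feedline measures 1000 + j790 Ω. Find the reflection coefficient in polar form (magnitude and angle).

Γ = (Z_L − Z_0)/(Z_L + Z_0) = (700 + j790)/(1300 + j790)
|Γ| = 1060/1520 = 0.694

Γ ≈ 0.694 ∠ 17.2°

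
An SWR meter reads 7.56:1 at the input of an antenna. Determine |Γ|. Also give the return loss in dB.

|Γ| ≈ 0.766; return loss ≈ 2.31 dB

|Γ| = (S − 1)/(S + 1) = (7.56 − 1)/(7.56 + 1) = 6.56/8.56
RL = −20·log₁₀|Γ| = −20·log₁₀(0.766)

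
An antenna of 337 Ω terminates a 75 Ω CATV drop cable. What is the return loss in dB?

RL ≈ 3.93 dB

Γ = (337 − 75)/(337 + 75) = 0.636
RL = −20·log₁₀|Γ| = −20·log₁₀(0.636)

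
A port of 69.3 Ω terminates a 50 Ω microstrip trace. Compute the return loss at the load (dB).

Γ = (69.3 − 50)/(69.3 + 50) = 0.162
RL = −20·log₁₀|Γ| = −20·log₁₀(0.162)

RL ≈ 15.8 dB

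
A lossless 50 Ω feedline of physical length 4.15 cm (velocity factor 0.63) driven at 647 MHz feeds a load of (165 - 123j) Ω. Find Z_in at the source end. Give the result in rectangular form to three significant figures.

λ = v/f = 0.63·c / 647 MHz = 0.292 m
βl = 2π·l/λ = 2π × 0.142 = 51.1°
tan(βl) = tan(51.1°) = 1.24
Z_in = Z_0·(Z_L + jZ_0·tanβl)/(Z_0 + jZ_L·tanβl)
     = 50·(165 − j60.9)/(203 + j205)

Z_in ≈ 12.6 − j27.8 Ω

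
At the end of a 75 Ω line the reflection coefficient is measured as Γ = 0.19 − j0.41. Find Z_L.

Z_L = Z_0·(1 + Γ)/(1 − Γ) = 75·(1.19 − j0.41)/(0.81 + j0.41)

Z_L ≈ 72.4 − j74.6 Ω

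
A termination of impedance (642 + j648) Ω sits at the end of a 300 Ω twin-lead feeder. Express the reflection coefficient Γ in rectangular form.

Γ ≈ 0.568 + j0.297

Γ = (Z_L − Z_0)/(Z_L + Z_0) = (342 + j648)/(942 + j648)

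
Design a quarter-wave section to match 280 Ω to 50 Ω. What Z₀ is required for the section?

Z_qwt = √(Z_0·R_L) = √(50 × 280) = √14000

Z_qwt ≈ 118 Ω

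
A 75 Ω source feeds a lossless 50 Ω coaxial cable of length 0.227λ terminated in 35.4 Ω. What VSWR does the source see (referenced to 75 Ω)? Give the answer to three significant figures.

VSWR ≈ 1.13

βl = 2π × 0.227 = 81.7°
tan(βl) = 6.87
Z_in = Z_0·(Z_L + jZ_0·tanβl)/(Z_0 + jZ_L·tanβl) = 69.2 + j6.95 Ω
Γ_s = (Z_in − Z_s)/(Z_in + Z_s) = (-5.81 + j6.95)/(144 + j6.95), |Γ_s| = 0.0627
VSWR = (1 + |Γ_s|)/(1 − |Γ_s|)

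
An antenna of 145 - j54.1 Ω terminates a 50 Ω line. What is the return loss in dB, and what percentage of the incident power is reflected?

Γ = (95 − j54.1)/(195 − j54.1), |Γ| = 0.54
RL = −20·log₁₀(0.54) = 5.35 dB
P_refl/P_inc = |Γ|² = 0.292

RL ≈ 5.35 dB; 29.2% of incident power reflected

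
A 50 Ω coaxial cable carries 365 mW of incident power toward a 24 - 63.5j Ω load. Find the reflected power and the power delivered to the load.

|Γ| = |(-26 − j63.5)/(74 − j63.5)| = 0.704
|Γ|² = 0.495
P_refl = |Γ|²·P_inc = 181 mW, P_del = (1 − |Γ|²)·P_inc = 184 mW

P_reflected ≈ 181 mW; P_delivered ≈ 184 mW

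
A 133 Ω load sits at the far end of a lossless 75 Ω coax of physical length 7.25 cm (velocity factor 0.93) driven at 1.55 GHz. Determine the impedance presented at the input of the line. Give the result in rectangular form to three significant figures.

Z_in ≈ 78 + j44.3 Ω

λ = v/f = 0.93·c / 1.55 GHz = 0.18 m
βl = 2π·l/λ = 2π × 0.403 = 145°
tan(βl) = tan(145°) = -0.7
Z_in = Z_0·(Z_L + jZ_0·tanβl)/(Z_0 + jZ_L·tanβl)
     = 75·(133 − j52.5)/(75 − j93.1)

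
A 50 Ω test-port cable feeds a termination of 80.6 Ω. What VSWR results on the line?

VSWR ≈ 1.61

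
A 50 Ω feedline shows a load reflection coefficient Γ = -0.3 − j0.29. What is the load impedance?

Z_L = Z_0·(1 + Γ)/(1 − Γ) = 50·(0.7 − j0.29)/(1.3 + j0.29)

Z_L ≈ 23.3 − j16.3 Ω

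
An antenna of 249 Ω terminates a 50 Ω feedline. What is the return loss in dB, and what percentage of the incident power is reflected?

Γ = (249 − 50)/(249 + 50) = 0.666
RL = −20·log₁₀(0.666) = 3.54 dB
P_refl/P_inc = |Γ|² = 0.443

RL ≈ 3.54 dB; 44.3% of incident power reflected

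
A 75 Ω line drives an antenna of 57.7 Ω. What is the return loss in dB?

Γ = (57.7 − 75)/(57.7 + 75) = -0.13
RL = −20·log₁₀|Γ| = −20·log₁₀(0.13)

RL ≈ 17.7 dB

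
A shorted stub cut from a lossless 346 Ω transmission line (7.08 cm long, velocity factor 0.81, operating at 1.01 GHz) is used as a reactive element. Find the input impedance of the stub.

Z_in ≈ −j1210 Ω

λ = v/f = 0.81·c / 1.01 GHz = 0.241 m
βl = 2π·l/λ = 2π × 0.294 = 106°
tan(βl) = -3.5
For a shorted stub, Z_in = jZ_0·tan(βl)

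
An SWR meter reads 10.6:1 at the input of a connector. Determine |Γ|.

|Γ| ≈ 0.828

|Γ| = (S − 1)/(S + 1) = (10.6 − 1)/(10.6 + 1) = 9.6/11.6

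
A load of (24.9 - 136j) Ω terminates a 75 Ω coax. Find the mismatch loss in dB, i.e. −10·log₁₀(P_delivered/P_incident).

Γ = (-50.1 − j136)/(99.9 − j136), |Γ| = 0.859
|Γ|² = 0.738, so P_del/P_inc = 1 − |Γ|² = 0.262
ML = −10·log₁₀(1 − |Γ|²)

mismatch loss ≈ 5.81 dB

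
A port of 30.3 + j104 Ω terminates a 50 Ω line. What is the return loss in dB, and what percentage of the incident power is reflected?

RL ≈ 1.88 dB; 64.9% of incident power reflected

Γ = (-19.7 + j104)/(80.3 + j104), |Γ| = 0.806
RL = −20·log₁₀(0.806) = 1.88 dB
P_refl/P_inc = |Γ|² = 0.649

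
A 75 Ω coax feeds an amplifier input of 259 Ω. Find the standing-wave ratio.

Γ = (259 − 75)/(259 + 75) = 0.551
VSWR = (1 + 0.551)/(1 − 0.551)

VSWR ≈ 3.45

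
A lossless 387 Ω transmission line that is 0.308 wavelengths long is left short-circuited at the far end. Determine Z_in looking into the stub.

βl = 2π × 0.308 = 111°
tan(βl) = -2.62
For a short-circuited stub, Z_in = jZ_0·tan(βl)

Z_in ≈ −j1010 Ω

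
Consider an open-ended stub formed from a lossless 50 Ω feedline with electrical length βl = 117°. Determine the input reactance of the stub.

X_in ≈ 25.5 Ω (inductive)

tan(βl) = -1.96
For an open-ended stub, Z_in = −jZ_0·cot(βl) = −jZ_0/tan(βl)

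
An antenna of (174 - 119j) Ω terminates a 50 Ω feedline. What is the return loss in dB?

Γ = (124 − j119)/(224 − j119), |Γ| = 0.678
RL = −20·log₁₀|Γ| = −20·log₁₀(0.678)

RL ≈ 3.38 dB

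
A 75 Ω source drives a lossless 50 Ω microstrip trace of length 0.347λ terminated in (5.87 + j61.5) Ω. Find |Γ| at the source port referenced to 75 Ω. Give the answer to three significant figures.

βl = 2π × 0.347 = 125°
tan(βl) = -1.43
Z_in = Z_0·(Z_L + jZ_0·tanβl)/(Z_0 + jZ_L·tanβl) = 2.34 − j3.52 Ω
Γ_s = (Z_in − Z_s)/(Z_in + Z_s) = (-72.7 − j3.52)/(77.3 − j3.52), |Γ_s| = 0.94

|Γ| ≈ 0.94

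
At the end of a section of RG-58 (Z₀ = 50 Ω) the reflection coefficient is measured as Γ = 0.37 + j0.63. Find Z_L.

Z_L = Z_0·(1 + Γ)/(1 − Γ) = 50·(1.37 + j0.63)/(0.63 − j0.63)

Z_L ≈ 29.4 + j79.4 Ω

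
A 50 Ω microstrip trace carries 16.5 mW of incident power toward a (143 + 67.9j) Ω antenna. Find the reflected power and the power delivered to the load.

|Γ| = |(93 + j67.9)/(193 + j67.9)| = 0.563
|Γ|² = 0.317
P_refl = |Γ|²·P_inc = 5.23 mW, P_del = (1 − |Γ|²)·P_inc = 11.3 mW

P_reflected ≈ 5.23 mW; P_delivered ≈ 11.3 mW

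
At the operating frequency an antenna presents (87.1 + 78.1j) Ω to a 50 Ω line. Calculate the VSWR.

VSWR ≈ 3.42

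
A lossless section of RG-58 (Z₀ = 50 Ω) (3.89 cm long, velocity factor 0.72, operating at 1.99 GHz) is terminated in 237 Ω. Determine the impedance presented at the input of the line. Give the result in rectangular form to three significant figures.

λ = v/f = 0.72·c / 1.99 GHz = 0.109 m
βl = 2π·l/λ = 2π × 0.358 = 129°
tan(βl) = tan(129°) = -1.23
Z_in = Z_0·(Z_L + jZ_0·tanβl)/(Z_0 + jZ_L·tanβl)
     = 50·(237 − j61.7)/(50 − j292)

Z_in ≈ 17 + j37.6 Ω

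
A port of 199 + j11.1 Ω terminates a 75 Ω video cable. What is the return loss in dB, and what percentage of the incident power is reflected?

Γ = (124 + j11.1)/(274 + j11.1), |Γ| = 0.454
RL = −20·log₁₀(0.454) = 6.86 dB
P_refl/P_inc = |Γ|² = 0.206

RL ≈ 6.86 dB; 20.6% of incident power reflected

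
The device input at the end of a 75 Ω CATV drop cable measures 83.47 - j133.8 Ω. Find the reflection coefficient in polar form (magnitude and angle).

Γ ≈ 0.646 ∠ -46.2°

Γ = (Z_L − Z_0)/(Z_L + Z_0) = (8.47 − j133.8)/(158.5 − j133.8)
|Γ| = 134/207 = 0.646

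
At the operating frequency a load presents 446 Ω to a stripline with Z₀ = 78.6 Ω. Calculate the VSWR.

VSWR ≈ 5.67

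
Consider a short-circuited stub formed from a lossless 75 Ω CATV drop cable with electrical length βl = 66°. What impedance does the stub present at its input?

Z_in ≈ +j168 Ω

tan(βl) = 2.25
For a short-circuited stub, Z_in = jZ_0·tan(βl)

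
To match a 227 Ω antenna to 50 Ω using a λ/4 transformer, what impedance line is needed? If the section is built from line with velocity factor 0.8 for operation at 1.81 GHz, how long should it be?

Z_qwt = √(Z_0·R_L) = √(50 × 227) = √11350
λ = 0.8·c/f = 0.133 m, so l = λ/4 = 0.0331 m

Z_qwt ≈ 107 Ω; length ≈ 3.31 cm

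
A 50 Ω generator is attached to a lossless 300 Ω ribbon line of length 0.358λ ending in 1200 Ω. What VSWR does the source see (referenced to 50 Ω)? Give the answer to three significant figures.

βl = 2π × 0.358 = 129°
tan(βl) = -1.24
Z_in = Z_0·(Z_L + jZ_0·tanβl)/(Z_0 + jZ_L·tanβl) = 119 + j218 Ω
Γ_s = (Z_in − Z_s)/(Z_in + Z_s) = (68.9 + j218)/(169 + j218), |Γ_s| = 0.829
VSWR = (1 + |Γ_s|)/(1 − |Γ_s|)

VSWR ≈ 10.7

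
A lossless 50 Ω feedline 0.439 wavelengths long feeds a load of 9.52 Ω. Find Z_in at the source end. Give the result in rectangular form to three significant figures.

Z_in ≈ 11 − j19.3 Ω

βl = 2π × 0.439 = 158°
tan(βl) = tan(158°) = -0.403
Z_in = Z_0·(Z_L + jZ_0·tanβl)/(Z_0 + jZ_L·tanβl)
     = 50·(9.52 − j20.2)/(50 − j3.84)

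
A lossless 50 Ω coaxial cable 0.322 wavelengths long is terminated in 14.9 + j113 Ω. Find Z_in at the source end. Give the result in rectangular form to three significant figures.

βl = 2π × 0.322 = 116°
tan(βl) = tan(116°) = -2.06
Z_in = Z_0·(Z_L + jZ_0·tanβl)/(Z_0 + jZ_L·tanβl)
     = 50·(14.9 + j10.1)/(283 − j30.7)

Z_in ≈ 2.41 + j2.05 Ω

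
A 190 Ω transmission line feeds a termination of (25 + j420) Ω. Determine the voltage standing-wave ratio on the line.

VSWR ≈ 44.8

Γ = (Z_L − Z_0)/(Z_L + Z_0) = (-165 + j420)/(215 + j420)
|Γ| = 451/472 = 0.956
VSWR = (1 + |Γ|)/(1 − |Γ|) = 1.96/0.0436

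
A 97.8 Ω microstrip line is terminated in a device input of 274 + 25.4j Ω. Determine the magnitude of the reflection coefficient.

|Γ| ≈ 0.478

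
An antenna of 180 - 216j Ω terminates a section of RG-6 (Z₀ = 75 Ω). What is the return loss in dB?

RL ≈ 2.87 dB

Γ = (105 − j216)/(255 − j216), |Γ| = 0.719
RL = −20·log₁₀|Γ| = −20·log₁₀(0.719)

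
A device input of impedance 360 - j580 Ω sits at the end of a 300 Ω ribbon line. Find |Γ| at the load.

Γ = (Z_L − Z_0)/(Z_L + Z_0) = (60 − j580)/(660 − j580)
|Γ| = 583/879

|Γ| ≈ 0.664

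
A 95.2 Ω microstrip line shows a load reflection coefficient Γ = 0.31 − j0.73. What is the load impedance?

Z_L ≈ 35 − j138 Ω

Z_L = Z_0·(1 + Γ)/(1 − Γ) = 95.2·(1.31 − j0.73)/(0.69 + j0.73)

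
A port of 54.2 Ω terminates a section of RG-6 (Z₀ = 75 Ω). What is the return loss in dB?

RL ≈ 15.9 dB

Γ = (54.2 − 75)/(54.2 + 75) = -0.161
RL = −20·log₁₀|Γ| = −20·log₁₀(0.161)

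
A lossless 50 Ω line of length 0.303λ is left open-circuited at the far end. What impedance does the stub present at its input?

βl = 2π × 0.303 = 109°
tan(βl) = -2.89
For an open-circuited stub, Z_in = −jZ_0·cot(βl) = −jZ_0/tan(βl)

Z_in ≈ +j17.3 Ω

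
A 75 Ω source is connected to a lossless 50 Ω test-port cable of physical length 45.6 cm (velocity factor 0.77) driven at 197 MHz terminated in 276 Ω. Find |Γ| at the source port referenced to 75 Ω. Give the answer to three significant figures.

λ = v/f = 0.77·c / 197 MHz = 1.17 m
βl = 2π·l/λ = 2π × 0.389 = 140°
tan(βl) = -0.839
Z_in = Z_0·(Z_L + jZ_0·tanβl)/(Z_0 + jZ_L·tanβl) = 20.9 + j55.1 Ω
Γ_s = (Z_in − Z_s)/(Z_in + Z_s) = (-54.1 + j55.1)/(95.9 + j55.1), |Γ_s| = 0.698

|Γ| ≈ 0.698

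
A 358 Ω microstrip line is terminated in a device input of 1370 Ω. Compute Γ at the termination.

Γ = (Z_L − Z_0)/(Z_L + Z_0) = (1370 − 358)/(1370 + 358) = 1012/1728

Γ = 0.586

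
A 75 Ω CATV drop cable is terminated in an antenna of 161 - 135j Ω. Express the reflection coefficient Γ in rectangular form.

Γ ≈ 0.521 − j0.274

Γ = (Z_L − Z_0)/(Z_L + Z_0) = (86 − j135)/(236 − j135)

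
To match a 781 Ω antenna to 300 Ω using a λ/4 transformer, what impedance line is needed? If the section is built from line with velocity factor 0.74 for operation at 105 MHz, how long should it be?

Z_qwt ≈ 484 Ω; length ≈ 52.9 cm

Z_qwt = √(Z_0·R_L) = √(300 × 781) = √234300
λ = 0.74·c/f = 2.11 m, so l = λ/4 = 0.529 m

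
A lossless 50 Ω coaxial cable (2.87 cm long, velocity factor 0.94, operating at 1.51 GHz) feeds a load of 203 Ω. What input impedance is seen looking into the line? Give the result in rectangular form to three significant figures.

Z_in ≈ 17.7 − j31.6 Ω

λ = v/f = 0.94·c / 1.51 GHz = 0.187 m
βl = 2π·l/λ = 2π × 0.154 = 55.3°
tan(βl) = tan(55.3°) = 1.45
Z_in = Z_0·(Z_L + jZ_0·tanβl)/(Z_0 + jZ_L·tanβl)
     = 50·(203 + j72.3)/(50 + j293)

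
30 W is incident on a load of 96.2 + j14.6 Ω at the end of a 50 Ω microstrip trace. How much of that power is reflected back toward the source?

P_reflected ≈ 3.26 W

|Γ| = |(46.2 + j14.6)/(146.2 + j14.6)| = 0.33
|Γ|² = 0.109
P_refl = |Γ|²·P_inc = 3.26 W, P_del = (1 − |Γ|²)·P_inc = 26.7 W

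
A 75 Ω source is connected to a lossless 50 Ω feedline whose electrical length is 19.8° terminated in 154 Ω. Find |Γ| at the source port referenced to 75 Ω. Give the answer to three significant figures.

tan(βl) = 0.36
Z_in = Z_0·(Z_L + jZ_0·tanβl)/(Z_0 + jZ_L·tanβl) = 78 − j68.5 Ω
Γ_s = (Z_in − Z_s)/(Z_in + Z_s) = (3.02 − j68.5)/(153 − j68.5), |Γ_s| = 0.409

|Γ| ≈ 0.409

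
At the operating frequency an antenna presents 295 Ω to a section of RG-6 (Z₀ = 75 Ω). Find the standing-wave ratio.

Γ = (295 − 75)/(295 + 75) = 0.595
VSWR = (1 + 0.595)/(1 − 0.595)

VSWR ≈ 3.93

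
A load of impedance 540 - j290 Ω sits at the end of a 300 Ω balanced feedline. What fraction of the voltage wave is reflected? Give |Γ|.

|Γ| ≈ 0.424

Γ = (Z_L − Z_0)/(Z_L + Z_0) = (240 − j290)/(840 − j290)
|Γ| = 376/889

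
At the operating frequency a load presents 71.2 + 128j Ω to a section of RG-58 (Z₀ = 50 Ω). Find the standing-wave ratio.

Γ = (Z_L − Z_0)/(Z_L + Z_0) = (21.2 + j128)/(121.2 + j128)
|Γ| = 130/176 = 0.736
VSWR = (1 + |Γ|)/(1 − |Γ|) = 1.74/0.264

VSWR ≈ 6.58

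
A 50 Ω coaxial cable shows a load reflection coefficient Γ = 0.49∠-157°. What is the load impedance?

Z_L = Z_0·(1 + Γ)/(1 − Γ) = 50·(0.549 − j0.191)/(1.45 + j0.191)

Z_L ≈ 17.7 − j8.94 Ω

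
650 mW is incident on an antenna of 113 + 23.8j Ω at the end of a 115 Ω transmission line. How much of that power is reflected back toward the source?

P_reflected ≈ 7.06 mW

|Γ| = |(-2 + j23.8)/(228 + j23.8)| = 0.104
|Γ|² = 0.0109
P_refl = |Γ|²·P_inc = 7.06 mW, P_del = (1 − |Γ|²)·P_inc = 643 mW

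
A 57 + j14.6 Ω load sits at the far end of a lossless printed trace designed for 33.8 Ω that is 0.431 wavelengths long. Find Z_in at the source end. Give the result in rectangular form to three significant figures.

βl = 2π × 0.431 = 155°
tan(βl) = tan(155°) = -0.463
Z_in = Z_0·(Z_L + jZ_0·tanβl)/(Z_0 + jZ_L·tanβl)
     = 33.8·(57 − j1.05)/(40.6 − j26.4)

Z_in ≈ 33.8 + j21.1 Ω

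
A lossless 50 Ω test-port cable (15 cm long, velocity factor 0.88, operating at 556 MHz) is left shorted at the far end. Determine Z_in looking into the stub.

λ = v/f = 0.88·c / 556 MHz = 0.475 m
βl = 2π·l/λ = 2π × 0.316 = 114°
tan(βl) = -2.28
For a shorted stub, Z_in = jZ_0·tan(βl)

Z_in ≈ −j114 Ω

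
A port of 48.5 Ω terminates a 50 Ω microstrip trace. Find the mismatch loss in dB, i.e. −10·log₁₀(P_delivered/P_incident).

mismatch loss ≈ 0.00101 dB

Γ = (48.5 − 50)/(48.5 + 50) = -0.0152
|Γ|² = 0.000232, so P_del/P_inc = 1 − |Γ|² = 1
ML = −10·log₁₀(1 − |Γ|²)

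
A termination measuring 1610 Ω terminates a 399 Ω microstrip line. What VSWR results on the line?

Γ = (1610 − 399)/(1610 + 399) = 0.603
VSWR = (1 + 0.603)/(1 − 0.603)

VSWR ≈ 4.04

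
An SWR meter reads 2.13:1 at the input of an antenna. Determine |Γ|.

|Γ| ≈ 0.361

|Γ| = (S − 1)/(S + 1) = (2.13 − 1)/(2.13 + 1) = 1.13/3.13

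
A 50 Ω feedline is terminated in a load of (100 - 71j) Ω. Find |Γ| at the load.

|Γ| ≈ 0.523

Γ = (Z_L − Z_0)/(Z_L + Z_0) = (50 − j71)/(150 − j71)
|Γ| = 86.8/166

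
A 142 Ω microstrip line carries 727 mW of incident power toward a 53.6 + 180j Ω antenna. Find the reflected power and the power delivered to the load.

|Γ| = |(-88.4 + j180)/(195.6 + j180)| = 0.754
|Γ|² = 0.569
P_refl = |Γ|²·P_inc = 414 mW, P_del = (1 − |Γ|²)·P_inc = 313 mW

P_reflected ≈ 414 mW; P_delivered ≈ 313 mW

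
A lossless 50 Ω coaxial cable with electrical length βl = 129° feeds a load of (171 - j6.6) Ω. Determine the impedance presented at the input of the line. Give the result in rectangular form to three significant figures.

Z_in ≈ 23.3 + j35.9 Ω

tan(βl) = tan(129°) = -1.23
Z_in = Z_0·(Z_L + jZ_0·tanβl)/(Z_0 + jZ_L·tanβl)
     = 50·(171 − j68.3)/(41.8 − j211)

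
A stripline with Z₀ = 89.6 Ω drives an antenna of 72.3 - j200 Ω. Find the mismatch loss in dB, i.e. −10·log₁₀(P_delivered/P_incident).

Γ = (-17.3 − j200)/(161.9 − j200), |Γ| = 0.78
|Γ|² = 0.609, so P_del/P_inc = 1 − |Γ|² = 0.391
ML = −10·log₁₀(1 − |Γ|²)

mismatch loss ≈ 4.07 dB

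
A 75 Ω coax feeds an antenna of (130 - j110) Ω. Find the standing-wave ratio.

VSWR ≈ 3.24

Γ = (Z_L − Z_0)/(Z_L + Z_0) = (55 − j110)/(205 − j110)
|Γ| = 123/233 = 0.529
VSWR = (1 + |Γ|)/(1 − |Γ|) = 1.53/0.471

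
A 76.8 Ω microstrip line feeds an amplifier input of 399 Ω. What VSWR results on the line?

Γ = (399 − 76.8)/(399 + 76.8) = 0.677
VSWR = (1 + 0.677)/(1 − 0.677)

VSWR ≈ 5.2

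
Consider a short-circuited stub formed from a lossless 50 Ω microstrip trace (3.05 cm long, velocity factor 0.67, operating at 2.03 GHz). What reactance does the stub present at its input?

X_in ≈ -131 Ω (capacitive)

λ = v/f = 0.67·c / 2.03 GHz = 0.099 m
βl = 2π·l/λ = 2π × 0.308 = 111°
tan(βl) = -2.62
For a short-circuited stub, Z_in = jZ_0·tan(βl)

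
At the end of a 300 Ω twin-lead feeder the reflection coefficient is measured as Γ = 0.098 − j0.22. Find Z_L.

Z_L = Z_0·(1 + Γ)/(1 − Γ) = 300·(1.1 − j0.22)/(0.902 + j0.22)

Z_L ≈ 328 − j153 Ω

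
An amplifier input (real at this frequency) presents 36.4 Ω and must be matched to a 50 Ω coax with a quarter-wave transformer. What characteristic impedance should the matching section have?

Z_qwt = √(Z_0·R_L) = √(50 × 36.4) = √1820

Z_qwt ≈ 42.7 Ω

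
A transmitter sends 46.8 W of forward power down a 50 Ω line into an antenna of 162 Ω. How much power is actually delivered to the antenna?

P_delivered ≈ 33.7 W

Γ = (162 − 50)/(162 + 50) = 0.528
|Γ|² = 0.279
P_refl = |Γ|²·P_inc = 13.1 W, P_del = (1 − |Γ|²)·P_inc = 33.7 W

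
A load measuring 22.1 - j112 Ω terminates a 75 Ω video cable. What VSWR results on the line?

VSWR ≈ 11.2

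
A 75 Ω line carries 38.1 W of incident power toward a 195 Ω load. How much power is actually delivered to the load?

P_delivered ≈ 30.6 W

Γ = (195 − 75)/(195 + 75) = 0.444
|Γ|² = 0.198
P_refl = |Γ|²·P_inc = 7.53 W, P_del = (1 − |Γ|²)·P_inc = 30.6 W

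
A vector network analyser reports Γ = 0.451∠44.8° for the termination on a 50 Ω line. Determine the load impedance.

Z_L ≈ 70.7 + j56.4 Ω

Z_L = Z_0·(1 + Γ)/(1 − Γ) = 50·(1.32 + j0.318)/(0.68 − j0.318)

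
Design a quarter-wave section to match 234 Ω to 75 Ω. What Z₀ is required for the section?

Z_qwt ≈ 132 Ω

Z_qwt = √(Z_0·R_L) = √(75 × 234) = √17550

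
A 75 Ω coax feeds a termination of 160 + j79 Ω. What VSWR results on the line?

VSWR ≈ 2.76

Γ = (Z_L − Z_0)/(Z_L + Z_0) = (85 + j79)/(235 + j79)
|Γ| = 116/248 = 0.468
VSWR = (1 + |Γ|)/(1 − |Γ|) = 1.47/0.532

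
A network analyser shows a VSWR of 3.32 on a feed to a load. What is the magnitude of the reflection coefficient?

|Γ| ≈ 0.537

|Γ| = (S − 1)/(S + 1) = (3.32 − 1)/(3.32 + 1) = 2.32/4.32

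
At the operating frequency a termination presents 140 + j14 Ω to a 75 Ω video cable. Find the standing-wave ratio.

VSWR ≈ 1.89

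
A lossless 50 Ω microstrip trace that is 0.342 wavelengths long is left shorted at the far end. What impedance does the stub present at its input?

βl = 2π × 0.342 = 123°
tan(βl) = -1.53
For a shorted stub, Z_in = jZ_0·tan(βl)

Z_in ≈ −j76.6 Ω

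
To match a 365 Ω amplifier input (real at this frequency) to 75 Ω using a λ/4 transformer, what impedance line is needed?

Z_qwt ≈ 165 Ω

Z_qwt = √(Z_0·R_L) = √(75 × 365) = √27380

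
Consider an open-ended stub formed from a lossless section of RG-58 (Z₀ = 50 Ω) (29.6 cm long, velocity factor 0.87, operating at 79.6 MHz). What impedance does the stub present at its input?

Z_in ≈ −j78.5 Ω

λ = v/f = 0.87·c / 79.6 MHz = 3.28 m
βl = 2π·l/λ = 2π × 0.0903 = 32.5°
tan(βl) = 0.637
For an open-ended stub, Z_in = −jZ_0·cot(βl) = −jZ_0/tan(βl)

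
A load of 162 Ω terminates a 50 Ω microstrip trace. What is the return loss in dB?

Γ = (162 − 50)/(162 + 50) = 0.528
RL = −20·log₁₀|Γ| = −20·log₁₀(0.528)

RL ≈ 5.54 dB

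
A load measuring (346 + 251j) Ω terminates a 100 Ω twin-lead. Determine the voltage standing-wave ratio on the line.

Γ = (Z_L − Z_0)/(Z_L + Z_0) = (246 + j251)/(446 + j251)
|Γ| = 351/512 = 0.687
VSWR = (1 + |Γ|)/(1 − |Γ|) = 1.69/0.313

VSWR ≈ 5.38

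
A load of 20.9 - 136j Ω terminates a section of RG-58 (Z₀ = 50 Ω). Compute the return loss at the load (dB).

RL ≈ 0.85 dB

Γ = (-29.1 − j136)/(70.9 − j136), |Γ| = 0.907
RL = −20·log₁₀|Γ| = −20·log₁₀(0.907)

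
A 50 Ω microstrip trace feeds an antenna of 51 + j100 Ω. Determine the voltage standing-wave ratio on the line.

VSWR ≈ 5.75

Γ = (Z_L − Z_0)/(Z_L + Z_0) = (1 + j100)/(101 + j100)
|Γ| = 100/142 = 0.704
VSWR = (1 + |Γ|)/(1 − |Γ|) = 1.7/0.296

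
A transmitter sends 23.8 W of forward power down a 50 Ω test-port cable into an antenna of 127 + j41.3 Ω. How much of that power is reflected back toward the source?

P_reflected ≈ 5.5 W

|Γ| = |(77 + j41.3)/(177 + j41.3)| = 0.481
|Γ|² = 0.231
P_refl = |Γ|²·P_inc = 5.5 W, P_del = (1 − |Γ|²)·P_inc = 18.3 W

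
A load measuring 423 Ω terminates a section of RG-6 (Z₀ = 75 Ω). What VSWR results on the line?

Γ = (423 − 75)/(423 + 75) = 0.699
VSWR = (1 + 0.699)/(1 − 0.699)

VSWR ≈ 5.64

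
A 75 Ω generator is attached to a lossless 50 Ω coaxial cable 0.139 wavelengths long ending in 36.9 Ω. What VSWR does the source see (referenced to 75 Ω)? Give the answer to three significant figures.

VSWR ≈ 1.6

βl = 2π × 0.139 = 50°
tan(βl) = 1.19
Z_in = Z_0·(Z_L + jZ_0·tanβl)/(Z_0 + jZ_L·tanβl) = 50.4 + j15.3 Ω
Γ_s = (Z_in − Z_s)/(Z_in + Z_s) = (-24.6 + j15.3)/(125 + j15.3), |Γ_s| = 0.23
VSWR = (1 + |Γ_s|)/(1 − |Γ_s|)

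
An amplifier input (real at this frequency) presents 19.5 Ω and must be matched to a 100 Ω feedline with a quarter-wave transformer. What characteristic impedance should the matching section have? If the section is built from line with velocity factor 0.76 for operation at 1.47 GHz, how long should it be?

Z_qwt = √(Z_0·R_L) = √(100 × 19.5) = √1950
λ = 0.76·c/f = 0.155 m, so l = λ/4 = 0.0388 m

Z_qwt ≈ 44.2 Ω; length ≈ 3.88 cm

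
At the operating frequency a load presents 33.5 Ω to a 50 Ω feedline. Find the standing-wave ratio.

Γ = (33.5 − 50)/(33.5 + 50) = -0.198
VSWR = (1 + 0.198)/(1 − 0.198)

VSWR ≈ 1.49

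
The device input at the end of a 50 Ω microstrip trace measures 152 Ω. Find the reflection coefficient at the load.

Γ = (Z_L − Z_0)/(Z_L + Z_0) = (152 − 50)/(152 + 50) = 102/202

Γ = 0.505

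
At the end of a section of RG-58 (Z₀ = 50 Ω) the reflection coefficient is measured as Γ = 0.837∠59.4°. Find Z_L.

Z_L ≈ 17.6 + j84.9 Ω

Z_L = Z_0·(1 + Γ)/(1 − Γ) = 50·(1.43 + j0.72)/(0.574 − j0.72)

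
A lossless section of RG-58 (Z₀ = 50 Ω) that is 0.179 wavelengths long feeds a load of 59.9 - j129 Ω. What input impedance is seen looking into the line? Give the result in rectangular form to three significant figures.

βl = 2π × 0.179 = 64.4°
tan(βl) = tan(64.4°) = 2.09
Z_in = Z_0·(Z_L + jZ_0·tanβl)/(Z_0 + jZ_L·tanβl)
     = 50·(59.9 − j24.5)/(320 + j125)

Z_in ≈ 6.82 − j6.5 Ω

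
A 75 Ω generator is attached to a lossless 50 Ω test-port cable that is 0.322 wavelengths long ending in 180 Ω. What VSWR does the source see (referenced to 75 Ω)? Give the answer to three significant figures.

βl = 2π × 0.322 = 116°
tan(βl) = -2.06
Z_in = Z_0·(Z_L + jZ_0·tanβl)/(Z_0 + jZ_L·tanβl) = 16.9 + j22 Ω
Γ_s = (Z_in − Z_s)/(Z_in + Z_s) = (-58.1 + j22)/(91.9 + j22), |Γ_s| = 0.658
VSWR = (1 + |Γ_s|)/(1 − |Γ_s|)

VSWR ≈ 4.85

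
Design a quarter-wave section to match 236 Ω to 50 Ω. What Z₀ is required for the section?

Z_qwt = √(Z_0·R_L) = √(50 × 236) = √11800

Z_qwt ≈ 109 Ω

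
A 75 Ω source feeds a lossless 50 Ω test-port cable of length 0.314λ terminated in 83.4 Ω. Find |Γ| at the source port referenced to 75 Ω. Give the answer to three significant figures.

βl = 2π × 0.314 = 113°
tan(βl) = -2.35
Z_in = Z_0·(Z_L + jZ_0·tanβl)/(Z_0 + jZ_L·tanβl) = 33.2 + j12.8 Ω
Γ_s = (Z_in − Z_s)/(Z_in + Z_s) = (-41.8 + j12.8)/(108 + j12.8), |Γ_s| = 0.401

|Γ| ≈ 0.401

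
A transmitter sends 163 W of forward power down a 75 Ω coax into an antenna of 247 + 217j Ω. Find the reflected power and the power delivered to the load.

P_reflected ≈ 82.9 W; P_delivered ≈ 80.1 W

|Γ| = |(172 + j217)/(322 + j217)| = 0.713
|Γ|² = 0.509
P_refl = |Γ|²·P_inc = 82.9 W, P_del = (1 − |Γ|²)·P_inc = 80.1 W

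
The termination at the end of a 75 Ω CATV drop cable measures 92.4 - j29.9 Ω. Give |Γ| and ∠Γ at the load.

Γ = (Z_L − Z_0)/(Z_L + Z_0) = (17.4 − j29.9)/(167.4 − j29.9)
|Γ| = 34.6/170 = 0.203

Γ ≈ 0.203 ∠ -49.7°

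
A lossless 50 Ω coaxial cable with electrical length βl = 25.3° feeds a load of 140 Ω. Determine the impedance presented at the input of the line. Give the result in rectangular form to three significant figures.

tan(βl) = tan(25.3°) = 0.473
Z_in = Z_0·(Z_L + jZ_0·tanβl)/(Z_0 + jZ_L·tanβl)
     = 50·(140 + j23.6)/(50 + j66.2)

Z_in ≈ 62.2 − j58.7 Ω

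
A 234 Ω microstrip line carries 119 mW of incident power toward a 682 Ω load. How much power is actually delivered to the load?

Γ = (682 − 234)/(682 + 234) = 0.489
|Γ|² = 0.239
P_refl = |Γ|²·P_inc = 28.5 mW, P_del = (1 − |Γ|²)·P_inc = 90.5 mW

P_delivered ≈ 90.5 mW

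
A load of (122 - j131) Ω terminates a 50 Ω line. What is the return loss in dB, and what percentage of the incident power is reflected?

RL ≈ 3.21 dB; 47.8% of incident power reflected

Γ = (72 − j131)/(172 − j131), |Γ| = 0.691
RL = −20·log₁₀(0.691) = 3.21 dB
P_refl/P_inc = |Γ|² = 0.478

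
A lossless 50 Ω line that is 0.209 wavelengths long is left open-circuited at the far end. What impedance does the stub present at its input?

Z_in ≈ −j13.2 Ω

βl = 2π × 0.209 = 75.2°
tan(βl) = 3.8
For an open-circuited stub, Z_in = −jZ_0·cot(βl) = −jZ_0/tan(βl)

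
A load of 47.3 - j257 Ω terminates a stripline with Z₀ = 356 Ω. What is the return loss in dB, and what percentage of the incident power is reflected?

RL ≈ 1.52 dB; 70.5% of incident power reflected

Γ = (-308.7 − j257)/(403.3 − j257), |Γ| = 0.84
RL = −20·log₁₀(0.84) = 1.52 dB
P_refl/P_inc = |Γ|² = 0.705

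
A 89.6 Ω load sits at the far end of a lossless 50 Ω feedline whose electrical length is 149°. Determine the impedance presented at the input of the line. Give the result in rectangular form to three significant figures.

Z_in ≈ 56.5 + j30.8 Ω

tan(βl) = tan(149°) = -0.601
Z_in = Z_0·(Z_L + jZ_0·tanβl)/(Z_0 + jZ_L·tanβl)
     = 50·(89.6 − j30)/(50 − j53.8)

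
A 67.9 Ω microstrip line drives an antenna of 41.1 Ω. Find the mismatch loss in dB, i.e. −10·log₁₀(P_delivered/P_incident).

Γ = (41.1 − 67.9)/(41.1 + 67.9) = -0.246
|Γ|² = 0.0605, so P_del/P_inc = 1 − |Γ|² = 0.94
ML = −10·log₁₀(1 − |Γ|²)

mismatch loss ≈ 0.271 dB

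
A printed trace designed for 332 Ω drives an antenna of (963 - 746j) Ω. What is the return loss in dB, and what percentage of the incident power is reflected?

RL ≈ 3.69 dB; 42.7% of incident power reflected

Γ = (631 − j746)/(1295 − j746), |Γ| = 0.654
RL = −20·log₁₀(0.654) = 3.69 dB
P_refl/P_inc = |Γ|² = 0.427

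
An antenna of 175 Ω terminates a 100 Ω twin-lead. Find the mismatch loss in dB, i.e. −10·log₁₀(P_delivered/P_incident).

Γ = (175 − 100)/(175 + 100) = 0.273
|Γ|² = 0.0744, so P_del/P_inc = 1 − |Γ|² = 0.926
ML = −10·log₁₀(1 − |Γ|²)

mismatch loss ≈ 0.336 dB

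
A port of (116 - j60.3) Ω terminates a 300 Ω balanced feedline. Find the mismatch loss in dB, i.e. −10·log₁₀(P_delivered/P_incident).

Γ = (-184 − j60.3)/(416 − j60.3), |Γ| = 0.461
|Γ|² = 0.212, so P_del/P_inc = 1 − |Γ|² = 0.788
ML = −10·log₁₀(1 − |Γ|²)

mismatch loss ≈ 1.04 dB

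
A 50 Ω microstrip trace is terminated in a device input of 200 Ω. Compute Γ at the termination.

Γ = 0.6

Γ = (Z_L − Z_0)/(Z_L + Z_0) = (200 − 50)/(200 + 50) = 150/250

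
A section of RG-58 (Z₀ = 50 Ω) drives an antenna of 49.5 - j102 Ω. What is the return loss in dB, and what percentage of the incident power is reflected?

RL ≈ 2.9 dB; 51.2% of incident power reflected

Γ = (-0.5 − j102)/(99.5 − j102), |Γ| = 0.716
RL = −20·log₁₀(0.716) = 2.9 dB
P_refl/P_inc = |Γ|² = 0.512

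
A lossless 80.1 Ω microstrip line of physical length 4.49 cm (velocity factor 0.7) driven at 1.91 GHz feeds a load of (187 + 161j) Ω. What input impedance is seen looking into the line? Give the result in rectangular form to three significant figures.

λ = v/f = 0.7·c / 1.91 GHz = 0.11 m
βl = 2π·l/λ = 2π × 0.408 = 147°
tan(βl) = tan(147°) = -0.649
Z_in = Z_0·(Z_L + jZ_0·tanβl)/(Z_0 + jZ_L·tanβl)
     = 80.1·(187 + j109)/(185 − j121)

Z_in ≈ 34.9 + j70.3 Ω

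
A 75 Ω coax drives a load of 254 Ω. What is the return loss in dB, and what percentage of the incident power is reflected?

RL ≈ 5.29 dB; 29.6% of incident power reflected

Γ = (254 − 75)/(254 + 75) = 0.544
RL = −20·log₁₀(0.544) = 5.29 dB
P_refl/P_inc = |Γ|² = 0.296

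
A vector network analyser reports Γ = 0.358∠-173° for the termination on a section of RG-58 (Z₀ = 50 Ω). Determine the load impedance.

Z_L = Z_0·(1 + Γ)/(1 − Γ) = 50·(0.645 − j0.0436)/(1.36 + j0.0436)

Z_L ≈ 23.7 − j2.37 Ω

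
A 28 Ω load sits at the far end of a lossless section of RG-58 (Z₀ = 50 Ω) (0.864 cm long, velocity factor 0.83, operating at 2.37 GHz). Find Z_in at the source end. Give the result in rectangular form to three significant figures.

Z_in ≈ 33.6 + j17.7 Ω

λ = v/f = 0.83·c / 2.37 GHz = 0.105 m
βl = 2π·l/λ = 2π × 0.0822 = 29.6°
tan(βl) = tan(29.6°) = 0.568
Z_in = Z_0·(Z_L + jZ_0·tanβl)/(Z_0 + jZ_L·tanβl)
     = 50·(28 + j28.4)/(50 + j15.9)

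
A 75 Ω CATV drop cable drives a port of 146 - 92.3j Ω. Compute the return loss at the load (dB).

RL ≈ 6.26 dB

Γ = (71 − j92.3)/(221 − j92.3), |Γ| = 0.486
RL = −20·log₁₀|Γ| = −20·log₁₀(0.486)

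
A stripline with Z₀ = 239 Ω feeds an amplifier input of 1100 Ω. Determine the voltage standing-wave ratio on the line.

VSWR ≈ 4.6

Γ = (1100 − 239)/(1100 + 239) = 0.643
VSWR = (1 + 0.643)/(1 − 0.643)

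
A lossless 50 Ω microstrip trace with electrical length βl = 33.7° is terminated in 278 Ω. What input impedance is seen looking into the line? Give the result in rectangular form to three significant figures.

Z_in ≈ 27.2 − j67.6 Ω

tan(βl) = tan(33.7°) = 0.667
Z_in = Z_0·(Z_L + jZ_0·tanβl)/(Z_0 + jZ_L·tanβl)
     = 50·(278 + j33.3)/(50 + j185)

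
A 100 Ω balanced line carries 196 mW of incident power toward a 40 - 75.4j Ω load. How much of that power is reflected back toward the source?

P_reflected ≈ 72 mW

|Γ| = |(-60 − j75.4)/(140 − j75.4)| = 0.606
|Γ|² = 0.367
P_refl = |Γ|²·P_inc = 72 mW, P_del = (1 − |Γ|²)·P_inc = 124 mW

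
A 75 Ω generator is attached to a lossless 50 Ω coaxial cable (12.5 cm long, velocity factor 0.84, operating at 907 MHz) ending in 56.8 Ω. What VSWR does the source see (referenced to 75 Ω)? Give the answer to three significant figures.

VSWR ≈ 1.37

λ = v/f = 0.84·c / 907 MHz = 0.278 m
βl = 2π·l/λ = 2π × 0.45 = 162°
tan(βl) = -0.326
Z_in = Z_0·(Z_L + jZ_0·tanβl)/(Z_0 + jZ_L·tanβl) = 55.3 + j4.16 Ω
Γ_s = (Z_in − Z_s)/(Z_in + Z_s) = (-19.7 + j4.16)/(130 + j4.16), |Γ_s| = 0.155
VSWR = (1 + |Γ_s|)/(1 − |Γ_s|)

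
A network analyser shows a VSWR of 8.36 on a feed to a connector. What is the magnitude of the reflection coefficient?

|Γ| ≈ 0.786

|Γ| = (S − 1)/(S + 1) = (8.36 − 1)/(8.36 + 1) = 7.36/9.36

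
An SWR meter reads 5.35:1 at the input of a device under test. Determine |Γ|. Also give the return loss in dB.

|Γ| = (S − 1)/(S + 1) = (5.35 − 1)/(5.35 + 1) = 4.35/6.35
RL = −20·log₁₀|Γ| = −20·log₁₀(0.685)

|Γ| ≈ 0.685; return loss ≈ 3.29 dB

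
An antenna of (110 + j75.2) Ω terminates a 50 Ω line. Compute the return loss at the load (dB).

Γ = (60 + j75.2)/(160 + j75.2), |Γ| = 0.544
RL = −20·log₁₀|Γ| = −20·log₁₀(0.544)

RL ≈ 5.29 dB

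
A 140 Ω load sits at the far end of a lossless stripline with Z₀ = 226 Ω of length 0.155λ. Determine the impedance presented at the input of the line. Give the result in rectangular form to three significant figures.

βl = 2π × 0.155 = 55.8°
tan(βl) = tan(55.8°) = 1.47
Z_in = Z_0·(Z_L + jZ_0·tanβl)/(Z_0 + jZ_L·tanβl)
     = 226·(140 + j333)/(226 + j206)

Z_in ≈ 242 + j112 Ω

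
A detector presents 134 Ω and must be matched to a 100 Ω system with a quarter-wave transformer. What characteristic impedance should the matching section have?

Z_qwt = √(Z_0·R_L) = √(100 × 134) = √13400

Z_qwt ≈ 116 Ω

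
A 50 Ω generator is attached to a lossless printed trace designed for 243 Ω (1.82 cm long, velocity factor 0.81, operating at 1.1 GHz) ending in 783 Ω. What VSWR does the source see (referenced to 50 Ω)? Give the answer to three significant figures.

λ = v/f = 0.81·c / 1.1 GHz = 0.221 m
βl = 2π·l/λ = 2π × 0.0824 = 29.7°
tan(βl) = 0.569
Z_in = Z_0·(Z_L + jZ_0·tanβl)/(Z_0 + jZ_L·tanβl) = 237 − j297 Ω
Γ_s = (Z_in − Z_s)/(Z_in + Z_s) = (187 − j297)/(287 − j297), |Γ_s| = 0.85
VSWR = (1 + |Γ_s|)/(1 − |Γ_s|)

VSWR ≈ 12.3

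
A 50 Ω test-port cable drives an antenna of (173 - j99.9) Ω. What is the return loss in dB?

Γ = (123 − j99.9)/(223 − j99.9), |Γ| = 0.648
RL = −20·log₁₀|Γ| = −20·log₁₀(0.648)

RL ≈ 3.76 dB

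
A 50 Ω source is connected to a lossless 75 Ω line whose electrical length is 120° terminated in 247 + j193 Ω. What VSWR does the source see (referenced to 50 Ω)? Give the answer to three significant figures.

tan(βl) = -1.73
Z_in = Z_0·(Z_L + jZ_0·tanβl)/(Z_0 + jZ_L·tanβl) = 15.9 + j28.1 Ω
Γ_s = (Z_in − Z_s)/(Z_in + Z_s) = (-34.1 + j28.1)/(65.9 + j28.1), |Γ_s| = 0.618
VSWR = (1 + |Γ_s|)/(1 − |Γ_s|)

VSWR ≈ 4.23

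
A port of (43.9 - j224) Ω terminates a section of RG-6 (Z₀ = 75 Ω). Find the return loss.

RL ≈ 0.995 dB

Γ = (-31.1 − j224)/(118.9 − j224), |Γ| = 0.892
RL = −20·log₁₀|Γ| = −20·log₁₀(0.892)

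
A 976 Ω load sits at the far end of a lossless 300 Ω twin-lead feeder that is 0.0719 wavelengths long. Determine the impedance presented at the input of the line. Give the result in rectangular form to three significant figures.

Z_in ≈ 345 − j400 Ω

βl = 2π × 0.0719 = 25.9°
tan(βl) = tan(25.9°) = 0.485
Z_in = Z_0·(Z_L + jZ_0·tanβl)/(Z_0 + jZ_L·tanβl)
     = 300·(976 + j146)/(300 + j474)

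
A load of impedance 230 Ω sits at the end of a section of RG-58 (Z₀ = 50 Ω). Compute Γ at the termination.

Γ = 0.643

Γ = (Z_L − Z_0)/(Z_L + Z_0) = (230 − 50)/(230 + 50) = 180/280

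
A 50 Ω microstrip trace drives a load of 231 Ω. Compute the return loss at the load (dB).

RL ≈ 3.82 dB

Γ = (231 − 50)/(231 + 50) = 0.644
RL = −20·log₁₀|Γ| = −20·log₁₀(0.644)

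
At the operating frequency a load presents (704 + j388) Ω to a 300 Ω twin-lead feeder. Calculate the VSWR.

VSWR ≈ 3.17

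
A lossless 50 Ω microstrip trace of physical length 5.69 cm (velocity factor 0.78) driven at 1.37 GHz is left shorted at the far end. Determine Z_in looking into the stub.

Z_in ≈ −j86.9 Ω

λ = v/f = 0.78·c / 1.37 GHz = 0.171 m
βl = 2π·l/λ = 2π × 0.333 = 120°
tan(βl) = -1.74
For a shorted stub, Z_in = jZ_0·tan(βl)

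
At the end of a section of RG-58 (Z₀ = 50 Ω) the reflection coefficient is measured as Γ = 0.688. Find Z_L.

Z_L = Z_0·(1 + Γ)/(1 − Γ) = 50·(1.69)/(0.312)

Z_L ≈ 271 Ω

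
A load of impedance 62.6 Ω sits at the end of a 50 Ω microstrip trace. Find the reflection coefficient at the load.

Γ = 0.112

Γ = (Z_L − Z_0)/(Z_L + Z_0) = (62.6 − 50)/(62.6 + 50) = 12.6/112.6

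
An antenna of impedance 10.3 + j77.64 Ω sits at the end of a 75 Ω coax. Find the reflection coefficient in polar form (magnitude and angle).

Γ = (Z_L − Z_0)/(Z_L + Z_0) = (-64.7 + j77.64)/(85.3 + j77.64)
|Γ| = 101/115 = 0.876

Γ ≈ 0.876 ∠ 87.5°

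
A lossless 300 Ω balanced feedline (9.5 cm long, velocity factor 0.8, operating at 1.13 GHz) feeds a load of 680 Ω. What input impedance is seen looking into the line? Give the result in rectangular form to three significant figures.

λ = v/f = 0.8·c / 1.13 GHz = 0.212 m
βl = 2π·l/λ = 2π × 0.447 = 161°
tan(βl) = tan(161°) = -0.344
Z_in = Z_0·(Z_L + jZ_0·tanβl)/(Z_0 + jZ_L·tanβl)
     = 300·(680 − j103)/(300 − j234)

Z_in ≈ 473 + j266 Ω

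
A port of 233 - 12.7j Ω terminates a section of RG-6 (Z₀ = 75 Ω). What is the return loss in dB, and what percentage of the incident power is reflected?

Γ = (158 − j12.7)/(308 − j12.7), |Γ| = 0.514
RL = −20·log₁₀(0.514) = 5.78 dB
P_refl/P_inc = |Γ|² = 0.264

RL ≈ 5.78 dB; 26.4% of incident power reflected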